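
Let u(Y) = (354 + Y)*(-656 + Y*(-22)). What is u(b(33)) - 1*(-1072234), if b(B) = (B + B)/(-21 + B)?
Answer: 1585805/2 ≈ 7.9290e+5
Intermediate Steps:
b(B) = 2*B/(-21 + B) (b(B) = (2*B)/(-21 + B) = 2*B/(-21 + B))
u(Y) = (-656 - 22*Y)*(354 + Y) (u(Y) = (354 + Y)*(-656 - 22*Y) = (-656 - 22*Y)*(354 + Y))
u(b(33)) - 1*(-1072234) = (-232224 - 16888*33/(-21 + 33) - 22*4356/(-21 + 33)²) - 1*(-1072234) = (-232224 - 16888*33/12 - 22*(2*33/12)²) + 1072234 = (-232224 - 16888*33/12 - 22*(2*33*(1/12))²) + 1072234 = (-232224 - 8444*11/2 - 22*(11/2)²) + 1072234 = (-232224 - 46442 - 22*121/4) + 1072234 = (-232224 - 46442 - 1331/2) + 1072234 = -558663/2 + 1072234 = 1585805/2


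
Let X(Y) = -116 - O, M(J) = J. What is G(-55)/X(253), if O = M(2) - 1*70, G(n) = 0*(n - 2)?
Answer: 0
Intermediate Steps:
G(n) = 0 (G(n) = 0*(-2 + n) = 0)
O = -68 (O = 2 - 1*70 = 2 - 70 = -68)
X(Y) = -48 (X(Y) = -116 - 1*(-68) = -116 + 68 = -48)
G(-55)/X(253) = 0/(-48) = 0*(-1/48) = 0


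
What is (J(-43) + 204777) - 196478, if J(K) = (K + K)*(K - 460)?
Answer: 51557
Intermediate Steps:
J(K) = 2*K*(-460 + K) (J(K) = (2*K)*(-460 + K) = 2*K*(-460 + K))
(J(-43) + 204777) - 196478 = (2*(-43)*(-460 - 43) + 204777) - 196478 = (2*(-43)*(-503) + 204777) - 196478 = (43258 + 204777) - 196478 = 248035 - 196478 = 51557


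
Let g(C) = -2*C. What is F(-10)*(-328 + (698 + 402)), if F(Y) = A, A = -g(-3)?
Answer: -4632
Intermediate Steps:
A = -6 (A = -(-2)*(-3) = -1*6 = -6)
F(Y) = -6
F(-10)*(-328 + (698 + 402)) = -6*(-328 + (698 + 402)) = -6*(-328 + 1100) = -6*772 = -4632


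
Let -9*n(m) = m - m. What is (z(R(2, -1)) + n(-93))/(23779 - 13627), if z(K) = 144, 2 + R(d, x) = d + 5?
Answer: 2/141 ≈ 0.014184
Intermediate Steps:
R(d, x) = 3 + d (R(d, x) = -2 + (d + 5) = -2 + (5 + d) = 3 + d)
n(m) = 0 (n(m) = -(m - m)/9 = -⅑*0 = 0)
(z(R(2, -1)) + n(-93))/(23779 - 13627) = (144 + 0)/(23779 - 13627) = 144/10152 = 144*(1/10152) = 2/141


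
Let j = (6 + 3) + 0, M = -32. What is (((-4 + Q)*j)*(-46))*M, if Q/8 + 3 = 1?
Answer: -264960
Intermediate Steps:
Q = -16 (Q = -24 + 8*1 = -24 + 8 = -16)
j = 9 (j = 9 + 0 = 9)
(((-4 + Q)*j)*(-46))*M = (((-4 - 16)*9)*(-46))*(-32) = (-20*9*(-46))*(-32) = -180*(-46)*(-32) = 8280*(-32) = -264960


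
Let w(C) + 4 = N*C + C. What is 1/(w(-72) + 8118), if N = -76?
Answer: 1/13514 ≈ 7.3997e-5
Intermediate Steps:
w(C) = -4 - 75*C (w(C) = -4 + (-76*C + C) = -4 - 75*C)
1/(w(-72) + 8118) = 1/((-4 - 75*(-72)) + 8118) = 1/((-4 + 5400) + 8118) = 1/(5396 + 8118) = 1/13514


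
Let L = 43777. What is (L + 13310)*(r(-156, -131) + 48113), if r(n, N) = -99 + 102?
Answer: 2746798092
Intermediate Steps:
r(n, N) = 3
(L + 13310)*(r(-156, -131) + 48113) = (43777 + 13310)*(3 + 48113) = 57087*48116 = 2746798092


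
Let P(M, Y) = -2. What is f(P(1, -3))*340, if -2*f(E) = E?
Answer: 340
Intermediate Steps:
f(E) = -E/2
f(P(1, -3))*340 = -1/2*(-2)*340 = 1*340 = 340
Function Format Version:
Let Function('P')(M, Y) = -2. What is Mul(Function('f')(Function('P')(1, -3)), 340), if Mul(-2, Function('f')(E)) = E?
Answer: 340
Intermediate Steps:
Function('f')(E) = Mul(Rational(-1, 2), E)
Mul(Function('f')(Function('P')(1, -3)), 340) = Mul(Mul(Rational(-1, 2), -2), 340) = Mul(1, 340) = 340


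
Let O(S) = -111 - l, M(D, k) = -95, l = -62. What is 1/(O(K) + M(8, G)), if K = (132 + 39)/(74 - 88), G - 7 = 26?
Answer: -1/144 ≈ -0.0069444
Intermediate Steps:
G = 33 (G = 7 + 26 = 33)
K = -171/14 (K = 171/(-14) = 171*(-1/14) = -171/14 ≈ -12.214)
O(S) = -49 (O(S) = -111 - 1*(-62) = -111 + 62 = -49)
1/(O(K) + M(8, G)) = 1/(-49 - 95) = 1/(-144) = -1/144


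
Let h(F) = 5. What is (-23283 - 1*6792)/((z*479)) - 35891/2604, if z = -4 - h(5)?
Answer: -8490089/1247316 ≈ -6.8067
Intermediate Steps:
z = -9 (z = -4 - 1*5 = -4 - 5 = -9)
(-23283 - 1*6792)/((z*479)) - 35891/2604 = (-23283 - 1*6792)/((-9*479)) - 35891/2604 = (-23283 - 6792)/(-4311) - 35891*1/2604 = -30075*(-1/4311) - 35891/2604 = 10025/1437 - 35891/2604 = -8490089/1247316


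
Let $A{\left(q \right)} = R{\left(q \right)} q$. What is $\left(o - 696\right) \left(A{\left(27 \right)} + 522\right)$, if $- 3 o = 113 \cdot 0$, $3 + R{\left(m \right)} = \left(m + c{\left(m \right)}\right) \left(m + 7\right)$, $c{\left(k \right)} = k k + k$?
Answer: $-500587560$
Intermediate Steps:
$c{\left(k \right)} = k + k^{2}$ ($c{\left(k \right)} = k^{2} + k = k + k^{2}$)
$R{\left(m \right)} = -3 + \left(7 + m\right) \left(m + m \left(1 + m\right)\right)$ ($R{\left(m \right)} = -3 + \left(m + m \left(1 + m\right)\right) \left(m + 7\right) = -3 + \left(m + m \left(1 + m\right)\right) \left(7 + m\right) = -3 + \left(7 + m\right) \left(m + m \left(1 + m\right)\right)$)
$A{\left(q \right)} = q \left(-3 + q^{3} + 9 q^{2} + 14 q\right)$ ($A{\left(q \right)} = \left(-3 + q^{3} + 9 q^{2} + 14 q\right) q = q \left(-3 + q^{3} + 9 q^{2} + 14 q\right)$)
$o = 0$ ($o = - \frac{113 \cdot 0}{3} = \left(- \frac{1}{3}\right) 0 = 0$)
$\left(o - 696\right) \left(A{\left(27 \right)} + 522\right) = \left(0 - 696\right) \left(27 \left(-3 + 27^{3} + 9 \cdot 27^{2} + 14 \cdot 27\right) + 522\right) = - 696 \left(27 \left(-3 + 19683 + 9 \cdot 729 + 378\right) + 522\right) = - 696 \left(27 \left(-3 + 19683 + 6561 + 378\right) + 522\right) = - 696 \left(27 \cdot 26619 + 522\right) = - 696 \left(718713 + 522\right) = \left(-696\right) 719235 = -500587560$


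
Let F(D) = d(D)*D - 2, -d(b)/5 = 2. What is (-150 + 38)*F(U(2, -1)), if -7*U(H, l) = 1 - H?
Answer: 384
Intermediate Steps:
d(b) = -10 (d(b) = -5*2 = -10)
U(H, l) = -1/7 + H/7 (U(H, l) = -(1 - H)/7 = -1/7 + H/7)
F(D) = -2 - 10*D (F(D) = -10*D - 2 = -2 - 10*D)
(-150 + 38)*F(U(2, -1)) = (-150 + 38)*(-2 - 10*(-1/7 + (1/7)*2)) = -112*(-2 - 10*(-1/7 + 2/7)) = -112*(-2 - 10*1/7) = -112*(-2 - 10/7) = -112*(-24/7) = 384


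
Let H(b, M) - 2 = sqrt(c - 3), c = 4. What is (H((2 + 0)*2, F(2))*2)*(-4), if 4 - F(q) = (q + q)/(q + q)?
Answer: -24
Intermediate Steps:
F(q) = 3 (F(q) = 4 - (q + q)/(q + q) = 4 - 2*q/(2*q) = 4 - 2*q*1/(2*q) = 4 - 1*1 = 4 - 1 = 3)
H(b, M) = 3 (H(b, M) = 2 + sqrt(4 - 3) = 2 + sqrt(1) = 2 + 1 = 3)
(H((2 + 0)*2, F(2))*2)*(-4) = (3*2)*(-4) = 6*(-4) = -24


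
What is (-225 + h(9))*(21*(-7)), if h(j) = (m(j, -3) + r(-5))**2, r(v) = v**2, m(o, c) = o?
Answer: -136857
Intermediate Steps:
h(j) = (25 + j)**2 (h(j) = (j + (-5)**2)**2 = (j + 25)**2 = (25 + j)**2)
(-225 + h(9))*(21*(-7)) = (-225 + (25 + 9)**2)*(21*(-7)) = (-225 + 34**2)*(-147) = (-225 + 1156)*(-147) = 931*(-147) = -136857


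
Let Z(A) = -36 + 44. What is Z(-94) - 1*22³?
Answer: -10640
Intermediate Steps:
Z(A) = 8
Z(-94) - 1*22³ = 8 - 1*22³ = 8 - 1*10648 = 8 - 10648 = -10640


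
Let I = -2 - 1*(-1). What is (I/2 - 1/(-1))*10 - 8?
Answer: -3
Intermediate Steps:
I = -1 (I = -2 + 1 = -1)
(I/2 - 1/(-1))*10 - 8 = (-1/2 - 1/(-1))*10 - 8 = (-1*½ - 1*(-1))*10 - 8 = (-½ + 1)*10 - 8 = (½)*10 - 8 = 5 - 8 = -3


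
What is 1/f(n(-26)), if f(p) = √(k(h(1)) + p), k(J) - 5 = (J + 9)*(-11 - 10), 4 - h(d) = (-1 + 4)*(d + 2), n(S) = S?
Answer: -I*√105/105 ≈ -0.09759*I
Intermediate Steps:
h(d) = -2 - 3*d (h(d) = 4 - (-1 + 4)*(d + 2) = 4 - 3*(2 + d) = 4 - (6 + 3*d) = 4 + (-6 - 3*d) = -2 - 3*d)
k(J) = -184 - 21*J (k(J) = 5 + (J + 9)*(-11 - 10) = 5 + (9 + J)*(-21) = 5 + (-189 - 21*J) = -184 - 21*J)
f(p) = √(-79 + p) (f(p) = √((-184 - 21*(-2 - 3*1)) + p) = √((-184 - 21*(-2 - 3)) + p) = √((-184 - 21*(-5)) + p) = √((-184 + 105) + p) = √(-79 + p))
1/f(n(-26)) = 1/(√(-79 - 26)) = 1/(√(-105)) = 1/(I*√105) = -I*√105/105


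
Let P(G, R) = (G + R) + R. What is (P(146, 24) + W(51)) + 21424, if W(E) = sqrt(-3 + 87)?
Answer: 21618 + 2*sqrt(21) ≈ 21627.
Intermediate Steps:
W(E) = 2*sqrt(21) (W(E) = sqrt(84) = 2*sqrt(21))
P(G, R) = G + 2*R
(P(146, 24) + W(51)) + 21424 = ((146 + 2*24) + 2*sqrt(21)) + 21424 = ((146 + 48) + 2*sqrt(21)) + 21424 = (194 + 2*sqrt(21)) + 21424 = 21618 + 2*sqrt(21)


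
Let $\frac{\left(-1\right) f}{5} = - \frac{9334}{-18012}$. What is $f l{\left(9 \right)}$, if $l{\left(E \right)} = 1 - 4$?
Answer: $\frac{23335}{3002} \approx 7.7731$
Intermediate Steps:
$l{\left(E \right)} = -3$
$f = - \frac{23335}{9006}$ ($f = - 5 \left(- \frac{9334}{-18012}\right) = - 5 \left(\left(-9334\right) \left(- \frac{1}{18012}\right)\right) = \left(-5\right) \frac{4667}{9006} = - \frac{23335}{9006} \approx -2.591$)
$f l{\left(9 \right)} = \left(- \frac{23335}{9006}\right) \left(-3\right) = \frac{23335}{3002}$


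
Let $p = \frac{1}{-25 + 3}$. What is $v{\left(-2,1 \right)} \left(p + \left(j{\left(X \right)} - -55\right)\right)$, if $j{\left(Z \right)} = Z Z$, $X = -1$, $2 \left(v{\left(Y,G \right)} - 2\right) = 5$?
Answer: $\frac{11079}{44} \approx 251.8$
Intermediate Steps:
$v{\left(Y,G \right)} = \frac{9}{2}$ ($v{\left(Y,G \right)} = 2 + \frac{1}{2} \cdot 5 = 2 + \frac{5}{2} = \frac{9}{2}$)
$j{\left(Z \right)} = Z^{2}$
$p = - \frac{1}{22}$ ($p = \frac{1}{-22} = - \frac{1}{22} \approx -0.045455$)
$v{\left(-2,1 \right)} \left(p + \left(j{\left(X \right)} - -55\right)\right) = \frac{9 \left(- \frac{1}{22} + \left(\left(-1\right)^{2} - -55\right)\right)}{2} = \frac{9 \left(- \frac{1}{22} + \left(1 + 55\right)\right)}{2} = \frac{9 \left(- \frac{1}{22} + 56\right)}{2} = \frac{9}{2} \cdot \frac{1231}{22} = \frac{11079}{44}$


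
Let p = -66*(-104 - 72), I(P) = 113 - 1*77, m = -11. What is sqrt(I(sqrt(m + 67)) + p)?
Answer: 2*sqrt(2913) ≈ 107.94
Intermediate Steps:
I(P) = 36 (I(P) = 113 - 77 = 36)
p = 11616 (p = -66*(-176) = 11616)
sqrt(I(sqrt(m + 67)) + p) = sqrt(36 + 11616) = sqrt(11652) = 2*sqrt(2913)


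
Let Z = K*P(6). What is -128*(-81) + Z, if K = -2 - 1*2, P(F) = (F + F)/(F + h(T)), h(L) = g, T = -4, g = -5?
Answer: 10320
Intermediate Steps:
h(L) = -5
P(F) = 2*F/(-5 + F) (P(F) = (F + F)/(F - 5) = (2*F)/(-5 + F) = 2*F/(-5 + F))
K = -4 (K = -2 - 2 = -4)
Z = -48 (Z = -8*6/(-5 + 6) = -8*6/1 = -8*6 = -4*12 = -48)
-128*(-81) + Z = -128*(-81) - 48 = 10368 - 48 = 10320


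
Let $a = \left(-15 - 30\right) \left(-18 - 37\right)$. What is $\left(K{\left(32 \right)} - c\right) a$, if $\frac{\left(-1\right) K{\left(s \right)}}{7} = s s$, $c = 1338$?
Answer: $-21052350$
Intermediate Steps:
$K{\left(s \right)} = - 7 s^{2}$ ($K{\left(s \right)} = - 7 s s = - 7 s^{2}$)
$a = 2475$ ($a = \left(-45\right) \left(-55\right) = 2475$)
$\left(K{\left(32 \right)} - c\right) a = \left(- 7 \cdot 32^{2} - 1338\right) 2475 = \left(\left(-7\right) 1024 - 1338\right) 2475 = \left(-7168 - 1338\right) 2475 = \left(-8506\right) 2475 = -21052350$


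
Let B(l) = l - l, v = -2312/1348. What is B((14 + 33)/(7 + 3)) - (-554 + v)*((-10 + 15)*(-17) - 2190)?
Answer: -426052900/337 ≈ -1.2643e+6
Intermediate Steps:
v = -578/337 (v = -2312*1/1348 = -578/337 ≈ -1.7151)
B(l) = 0
B((14 + 33)/(7 + 3)) - (-554 + v)*((-10 + 15)*(-17) - 2190) = 0 - (-554 - 578/337)*((-10 + 15)*(-17) - 2190) = 0 - (-187276)*(5*(-17) - 2190)/337 = 0 - (-187276)*(-85 - 2190)/337 = 0 - (-187276)*(-2275)/337 = 0 - 1*426052900/337 = 0 - 426052900/337 = -426052900/337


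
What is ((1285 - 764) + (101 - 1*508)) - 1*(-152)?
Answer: 266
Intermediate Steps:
((1285 - 764) + (101 - 1*508)) - 1*(-152) = (521 + (101 - 508)) + 152 = (521 - 407) + 152 = 114 + 152 = 266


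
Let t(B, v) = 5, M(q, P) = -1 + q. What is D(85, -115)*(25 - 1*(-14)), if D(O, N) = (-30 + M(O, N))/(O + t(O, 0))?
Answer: 117/5 ≈ 23.400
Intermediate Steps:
D(O, N) = (-31 + O)/(5 + O) (D(O, N) = (-30 + (-1 + O))/(O + 5) = (-31 + O)/(5 + O))
D(85, -115)*(25 - 1*(-14)) = ((-31 + 85)/(5 + 85))*(25 - 1*(-14)) = (54/90)*(25 + 14) = ((1/90)*54)*39 = (⅗)*39 = 117/5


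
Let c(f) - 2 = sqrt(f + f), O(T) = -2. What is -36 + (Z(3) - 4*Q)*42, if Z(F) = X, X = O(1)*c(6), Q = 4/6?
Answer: -316 - 168*sqrt(3) ≈ -606.98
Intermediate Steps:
Q = 2/3 (Q = 4*(1/6) = 2/3 ≈ 0.66667)
c(f) = 2 + sqrt(2)*sqrt(f) (c(f) = 2 + sqrt(f + f) = 2 + sqrt(2*f) = 2 + sqrt(2)*sqrt(f))
X = -4 - 4*sqrt(3) (X = -2*(2 + sqrt(2)*sqrt(6)) = -2*(2 + 2*sqrt(3)) = -4 - 4*sqrt(3) ≈ -10.928)
Z(F) = -4 - 4*sqrt(3)
-36 + (Z(3) - 4*Q)*42 = -36 + ((-4 - 4*sqrt(3)) - 4*2/3)*42 = -36 + ((-4 - 4*sqrt(3)) - 8/3)*42 = -36 + (-20/3 - 4*sqrt(3))*42 = -36 + (-280 - 168*sqrt(3)) = -316 - 168*sqrt(3)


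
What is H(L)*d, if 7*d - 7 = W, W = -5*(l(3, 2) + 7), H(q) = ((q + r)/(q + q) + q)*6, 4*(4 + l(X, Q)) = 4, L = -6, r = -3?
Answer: 117/2 ≈ 58.500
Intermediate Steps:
l(X, Q) = -3 (l(X, Q) = -4 + (¼)*4 = -4 + 1 = -3)
H(q) = 6*q + 3*(-3 + q)/q (H(q) = ((q - 3)/(q + q) + q)*6 = ((-3 + q)/((2*q)) + q)*6 = ((-3 + q)*(1/(2*q)) + q)*6 = ((-3 + q)/(2*q) + q)*6 = (q + (-3 + q)/(2*q))*6 = 6*q + 3*(-3 + q)/q)
W = -20 (W = -5*(-3 + 7) = -5*4 = -20)
d = -13/7 (d = 1 + (⅐)*(-20) = 1 - 20/7 = -13/7 ≈ -1.8571)
H(L)*d = (3 - 9/(-6) + 6*(-6))*(-13/7) = (3 - 9*(-⅙) - 36)*(-13/7) = (3 + 3/2 - 36)*(-13/7) = -63/2*(-13/7) = 117/2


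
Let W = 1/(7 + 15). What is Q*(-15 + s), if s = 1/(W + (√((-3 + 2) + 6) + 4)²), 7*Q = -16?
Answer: 14114384/416423 + 61952*√5/416423 ≈ 34.227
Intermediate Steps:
Q = -16/7 (Q = (⅐)*(-16) = -16/7 ≈ -2.2857)
W = 1/22 ≈ 0.045455
s = 1/(1/22 + (4 + √5)²) (s = 1/(1/22 + (√((-3 + 2) + 6) + 4)²) = 1/(1/22 + (√(-1 + 6) + 4)²) = 1/(1/22 + (√5 + 4)²) = 1/(1/22 + (4 + √5)²) ≈ 0.025685)
Q*(-15 + s) = -16*(-15 + (10186/59489 - 3872*√5/59489))/7 = -16*(-882149/59489 - 3872*√5/59489)/7 = 14114384/416423 + 61952*√5/416423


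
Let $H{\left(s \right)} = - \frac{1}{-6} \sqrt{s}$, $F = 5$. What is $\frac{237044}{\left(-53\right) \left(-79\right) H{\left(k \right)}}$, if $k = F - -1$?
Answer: $\frac{237044 \sqrt{6}}{4187} \approx 138.68$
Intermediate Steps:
$k = 6$ ($k = 5 - -1 = 5 + 1 = 6$)
$H{\left(s \right)} = \frac{\sqrt{s}}{6}$ ($H{\left(s \right)} = \left(-1\right) \left(- \frac{1}{6}\right) \sqrt{s} = \frac{\sqrt{s}}{6}$)
$\frac{237044}{\left(-53\right) \left(-79\right) H{\left(k \right)}} = \frac{237044}{\left(-53\right) \left(-79\right) \frac{\sqrt{6}}{6}} = \frac{237044}{4187 \frac{\sqrt{6}}{6}} = \frac{237044}{\frac{4187}{6} \sqrt{6}} = 237044 \frac{\sqrt{6}}{4187} = \frac{237044 \sqrt{6}}{4187}$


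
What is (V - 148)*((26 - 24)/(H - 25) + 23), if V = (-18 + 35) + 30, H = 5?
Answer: -23129/10 ≈ -2312.9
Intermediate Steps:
V = 47 (V = 17 + 30 = 47)
(V - 148)*((26 - 24)/(H - 25) + 23) = (47 - 148)*((26 - 24)/(5 - 25) + 23) = -101*(2/(-20) + 23) = -101*(2*(-1/20) + 23) = -101*(-1/10 + 23) = -101*229/10 = -23129/10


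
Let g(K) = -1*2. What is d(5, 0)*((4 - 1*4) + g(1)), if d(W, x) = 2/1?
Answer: -4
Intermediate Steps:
g(K) = -2
d(W, x) = 2 (d(W, x) = 2*1 = 2)
d(5, 0)*((4 - 1*4) + g(1)) = 2*((4 - 1*4) - 2) = 2*((4 - 4) - 2) = 2*(0 - 2) = 2*(-2) = -4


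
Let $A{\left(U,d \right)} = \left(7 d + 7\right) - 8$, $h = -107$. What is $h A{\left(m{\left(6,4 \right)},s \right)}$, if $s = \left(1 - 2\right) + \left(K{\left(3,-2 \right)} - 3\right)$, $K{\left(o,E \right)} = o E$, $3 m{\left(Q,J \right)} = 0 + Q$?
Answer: $7597$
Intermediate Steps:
$m{\left(Q,J \right)} = \frac{Q}{3}$ ($m{\left(Q,J \right)} = \frac{0 + Q}{3} = \frac{Q}{3}$)
$K{\left(o,E \right)} = E o$
$s = -10$ ($s = \left(1 - 2\right) - 9 = -1 - 9 = -10$)
$A{\left(U,d \right)} = -1 + 7 d$ ($A{\left(U,d \right)} = \left(7 + 7 d\right) - 8 = -1 + 7 d$)
$h A{\left(m{\left(6,4 \right)},s \right)} = - 107 \left(-1 + 7 \left(-10\right)\right) = - 107 \left(-1 - 70\right) = \left(-107\right) \left(-71\right) = 7597$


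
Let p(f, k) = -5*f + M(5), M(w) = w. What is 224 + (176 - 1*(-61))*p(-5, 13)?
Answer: 7334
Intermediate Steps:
p(f, k) = 5 - 5*f (p(f, k) = -5*f + 5 = 5 - 5*f)
224 + (176 - 1*(-61))*p(-5, 13) = 224 + (176 - 1*(-61))*(5 - 5*(-5)) = 224 + (176 + 61)*(5 + 25) = 224 + 237*30 = 224 + 7110 = 7334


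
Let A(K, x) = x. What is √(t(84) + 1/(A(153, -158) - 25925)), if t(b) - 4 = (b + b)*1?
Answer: 15*√520068937/26083 ≈ 13.115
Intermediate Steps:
t(b) = 4 + 2*b (t(b) = 4 + (b + b)*1 = 4 + (2*b)*1 = 4 + 2*b)
√(t(84) + 1/(A(153, -158) - 25925)) = √((4 + 2*84) + 1/(-158 - 25925)) = √((4 + 168) + 1/(-26083)) = √(172 - 1/26083) = √(4486275/26083) = 15*√520068937/26083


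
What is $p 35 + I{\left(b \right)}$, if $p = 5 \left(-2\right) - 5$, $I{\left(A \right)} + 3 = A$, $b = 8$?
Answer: $-520$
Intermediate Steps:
$I{\left(A \right)} = -3 + A$
$p = -15$ ($p = -10 - 5 = -15$)
$p 35 + I{\left(b \right)} = \left(-15\right) 35 + \left(-3 + 8\right) = -525 + 5 = -520$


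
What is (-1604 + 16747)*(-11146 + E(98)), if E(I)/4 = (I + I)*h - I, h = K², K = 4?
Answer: 15233858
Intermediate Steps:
h = 16 (h = 4² = 16)
E(I) = 124*I (E(I) = 4*((I + I)*16 - I) = 4*((2*I)*16 - I) = 4*(32*I - I) = 4*(31*I) = 124*I)
(-1604 + 16747)*(-11146 + E(98)) = (-1604 + 16747)*(-11146 + 124*98) = 15143*(-11146 + 12152) = 15143*1006 = 15233858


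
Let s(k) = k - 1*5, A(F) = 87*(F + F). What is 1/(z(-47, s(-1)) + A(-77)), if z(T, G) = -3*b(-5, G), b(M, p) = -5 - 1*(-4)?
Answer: -1/13395 ≈ -7.4655e-5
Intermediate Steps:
b(M, p) = -1 (b(M, p) = -5 + 4 = -1)
A(F) = 174*F (A(F) = 87*(2*F) = 174*F)
s(k) = -5 + k (s(k) = k - 5 = -5 + k)
z(T, G) = 3 (z(T, G) = -3*(-1) = 3)
1/(z(-47, s(-1)) + A(-77)) = 1/(3 + 174*(-77)) = 1/(3 - 13398) = 1/(-13395) = -1/13395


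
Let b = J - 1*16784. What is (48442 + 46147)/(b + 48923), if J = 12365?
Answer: 94589/44504 ≈ 2.1254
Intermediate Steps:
b = -4419 (b = 12365 - 1*16784 = 12365 - 16784 = -4419)
(48442 + 46147)/(b + 48923) = (48442 + 46147)/(-4419 + 48923) = 94589/44504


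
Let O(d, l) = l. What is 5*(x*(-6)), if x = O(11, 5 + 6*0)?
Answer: -150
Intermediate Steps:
x = 5 (x = 5 + 6*0 = 5 + 0 = 5)
5*(x*(-6)) = 5*(5*(-6)) = 5*(-30) = -150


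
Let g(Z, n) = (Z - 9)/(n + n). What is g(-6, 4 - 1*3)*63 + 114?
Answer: -717/2 ≈ -358.50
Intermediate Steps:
g(Z, n) = (-9 + Z)/(2*n) (g(Z, n) = (-9 + Z)/((2*n)) = (-9 + Z)*(1/(2*n)) = (-9 + Z)/(2*n))
g(-6, 4 - 1*3)*63 + 114 = ((-9 - 6)/(2*(4 - 1*3)))*63 + 114 = ((1/2)*(-15)/(4 - 3))*63 + 114 = ((1/2)*(-15)/1)*63 + 114 = ((1/2)*1*(-15))*63 + 114 = -15/2*63 + 114 = -945/2 + 114 = -717/2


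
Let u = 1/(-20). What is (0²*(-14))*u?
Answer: 0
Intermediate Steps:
u = -1/20 ≈ -0.050000
(0²*(-14))*u = (0²*(-14))*(-1/20) = (0*(-14))*(-1/20) = 0*(-1/20) = 0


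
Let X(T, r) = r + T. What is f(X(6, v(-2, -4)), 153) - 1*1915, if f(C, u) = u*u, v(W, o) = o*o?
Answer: 21494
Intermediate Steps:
v(W, o) = o²
X(T, r) = T + r
f(C, u) = u²
f(X(6, v(-2, -4)), 153) - 1*1915 = 153² - 1*1915 = 23409 - 1915 = 21494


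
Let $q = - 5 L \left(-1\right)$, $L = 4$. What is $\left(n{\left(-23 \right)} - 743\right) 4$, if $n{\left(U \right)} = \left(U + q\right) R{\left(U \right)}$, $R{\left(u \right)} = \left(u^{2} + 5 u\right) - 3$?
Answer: $-7904$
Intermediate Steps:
$R{\left(u \right)} = -3 + u^{2} + 5 u$
$q = 20$ ($q = \left(-5\right) 4 \left(-1\right) = \left(-20\right) \left(-1\right) = 20$)
$n{\left(U \right)} = \left(20 + U\right) \left(-3 + U^{2} + 5 U\right)$ ($n{\left(U \right)} = \left(U + 20\right) \left(-3 + U^{2} + 5 U\right) = \left(20 + U\right) \left(-3 + U^{2} + 5 U\right)$)
$\left(n{\left(-23 \right)} - 743\right) 4 = \left(\left(20 - 23\right) \left(-3 + \left(-23\right)^{2} + 5 \left(-23\right)\right) - 743\right) 4 = \left(- 3 \left(-3 + 529 - 115\right) - 743\right) 4 = \left(\left(-3\right) 411 - 743\right) 4 = \left(-1233 - 743\right) 4 = \left(-1976\right) 4 = -7904$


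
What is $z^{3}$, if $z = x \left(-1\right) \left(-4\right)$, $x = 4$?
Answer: $4096$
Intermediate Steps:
$z = 16$ ($z = 4 \left(-1\right) \left(-4\right) = \left(-4\right) \left(-4\right) = 16$)
$z^{3} = 16^{3} = 4096$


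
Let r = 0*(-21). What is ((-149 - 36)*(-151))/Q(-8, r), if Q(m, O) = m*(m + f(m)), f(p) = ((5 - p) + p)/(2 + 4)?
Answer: 83805/172 ≈ 487.24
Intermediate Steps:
r = 0
f(p) = ⅚ (f(p) = 5/6 = 5*(⅙) = ⅚)
Q(m, O) = m*(⅚ + m) (Q(m, O) = m*(m + ⅚) = m*(⅚ + m))
((-149 - 36)*(-151))/Q(-8, r) = ((-149 - 36)*(-151))/(((⅙)*(-8)*(5 + 6*(-8)))) = (-185*(-151))/(((⅙)*(-8)*(5 - 48))) = 27935/(((⅙)*(-8)*(-43))) = 27935/(172/3) = 27935*(3/172) = 83805/172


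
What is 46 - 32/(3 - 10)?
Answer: 354/7 ≈ 50.571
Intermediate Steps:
46 - 32/(3 - 10) = 46 - 32/(-7) = 46 - 1/7*(-32) = 46 + 32/7 = 354/7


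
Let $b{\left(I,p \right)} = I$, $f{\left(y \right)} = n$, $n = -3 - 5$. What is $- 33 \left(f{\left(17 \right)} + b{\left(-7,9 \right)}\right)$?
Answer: $495$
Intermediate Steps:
$n = -8$ ($n = -3 - 5 = -8$)
$f{\left(y \right)} = -8$
$- 33 \left(f{\left(17 \right)} + b{\left(-7,9 \right)}\right) = - 33 \left(-8 - 7\right) = \left(-33\right) \left(-15\right) = 495$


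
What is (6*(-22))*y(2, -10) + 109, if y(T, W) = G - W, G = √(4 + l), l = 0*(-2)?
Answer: -1475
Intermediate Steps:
l = 0
G = 2 (G = √(4 + 0) = √4 = 2)
y(T, W) = 2 - W
(6*(-22))*y(2, -10) + 109 = (6*(-22))*(2 - 1*(-10)) + 109 = -132*(2 + 10) + 109 = -132*12 + 109 = -1584 + 109 = -1475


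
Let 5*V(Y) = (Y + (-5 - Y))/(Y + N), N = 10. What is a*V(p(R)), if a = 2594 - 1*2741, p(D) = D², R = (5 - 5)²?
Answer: 147/10 ≈ 14.700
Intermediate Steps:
R = 0 (R = 0² = 0)
V(Y) = -1/(10 + Y) (V(Y) = ((Y + (-5 - Y))/(Y + 10))/5 = (-5/(10 + Y))/5 = -1/(10 + Y))
a = -147 (a = 2594 - 2741 = -147)
a*V(p(R)) = -(-147)/(10 + 0²) = -(-147)/(10 + 0) = -(-147)/10 = -147*(-⅒) = 147/10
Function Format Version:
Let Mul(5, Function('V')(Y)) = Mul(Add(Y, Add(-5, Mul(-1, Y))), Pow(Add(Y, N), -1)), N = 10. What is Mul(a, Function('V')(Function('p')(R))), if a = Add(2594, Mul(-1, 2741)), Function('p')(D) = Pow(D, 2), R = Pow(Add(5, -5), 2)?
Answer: Rational(147, 10) ≈ 14.700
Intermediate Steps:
R = 0 (R = Pow(0, 2) = 0)
Function('V')(Y) = Mul(-1, Pow(Add(10, Y), -1)) (Function('V')(Y) = Mul(Rational(1, 5), Mul(Add(Y, Add(-5, Mul(-1, Y))), Pow(Add(Y, 10), -1))) = Mul(Rational(1, 5), Mul(-5, Pow(Add(10, Y), -1))) = Mul(-1, Pow(Add(10, Y), -1)))
a = -147 (a = Add(2594, -2741) = -147)
Mul(a, Function('V')(Function('p')(R))) = Mul(-147, Mul(-1, Pow(Add(10, Pow(0, 2)), -1))) = Mul(-147, Mul(-1, Pow(Add(10, 0), -1))) = Mul(-147, Mul(-1, Pow(10, -1))) = Mul(-147, Mul(-1, Rational(1, 10))) = Mul(-147, Rational(-1, 10)) = Rational(147, 10)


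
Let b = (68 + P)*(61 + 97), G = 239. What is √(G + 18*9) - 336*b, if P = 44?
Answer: -5945856 + √401 ≈ -5.9458e+6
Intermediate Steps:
b = 17696 (b = (68 + 44)*(61 + 97) = 112*158 = 17696)
√(G + 18*9) - 336*b = √(239 + 18*9) - 336*17696 = √(239 + 162) - 5945856 = √401 - 5945856 = -5945856 + √401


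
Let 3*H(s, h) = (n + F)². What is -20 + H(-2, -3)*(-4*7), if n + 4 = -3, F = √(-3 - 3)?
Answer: -1264/3 + 392*I*√6/3 ≈ -421.33 + 320.07*I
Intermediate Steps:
F = I*√6 (F = √(-6) = I*√6 ≈ 2.4495*I)
n = -7 (n = -4 - 3 = -7)
H(s, h) = (-7 + I*√6)²/3
-20 + H(-2, -3)*(-4*7) = -20 + ((7 - I*√6)²/3)*(-4*7) = -20 + ((7 - I*√6)²/3)*(-28) = -20 - 28*(7 - I*√6)²/3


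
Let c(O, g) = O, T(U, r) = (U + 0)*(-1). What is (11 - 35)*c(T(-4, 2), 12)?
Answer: -96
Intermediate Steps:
T(U, r) = -U (T(U, r) = U*(-1) = -U)
(11 - 35)*c(T(-4, 2), 12) = (11 - 35)*(-1*(-4)) = -24*4 = -96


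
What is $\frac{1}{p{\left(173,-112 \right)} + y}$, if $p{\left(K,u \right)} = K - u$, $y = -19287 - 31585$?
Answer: $- \frac{1}{50587} \approx -1.9768 \cdot 10^{-5}$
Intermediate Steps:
$y = -50872$ ($y = -19287 - 31585 = -50872$)
$\frac{1}{p{\left(173,-112 \right)} + y} = \frac{1}{\left(173 - -112\right) - 50872} = \frac{1}{\left(173 + 112\right) - 50872} = \frac{1}{285 - 50872} = \frac{1}{-50587} = - \frac{1}{50587}$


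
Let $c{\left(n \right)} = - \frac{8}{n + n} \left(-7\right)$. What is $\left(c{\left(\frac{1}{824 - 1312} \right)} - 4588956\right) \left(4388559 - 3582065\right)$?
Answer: $-3711985414280$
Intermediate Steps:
$c{\left(n \right)} = \frac{28}{n}$ ($c{\left(n \right)} = - \frac{8}{2 n} \left(-7\right) = - 8 \frac{1}{2 n} \left(-7\right) = - \frac{4}{n} \left(-7\right) = \frac{28}{n}$)
$\left(c{\left(\frac{1}{824 - 1312} \right)} - 4588956\right) \left(4388559 - 3582065\right) = \left(\frac{28}{\frac{1}{824 - 1312}} - 4588956\right) \left(4388559 - 3582065\right) = \left(\frac{28}{\frac{1}{-488}} - 4588956\right) 806494 = \left(\frac{28}{- \frac{1}{488}} - 4588956\right) 806494 = \left(28 \left(-488\right) - 4588956\right) 806494 = \left(-13664 - 4588956\right) 806494 = \left(-4602620\right) 806494 = -3711985414280$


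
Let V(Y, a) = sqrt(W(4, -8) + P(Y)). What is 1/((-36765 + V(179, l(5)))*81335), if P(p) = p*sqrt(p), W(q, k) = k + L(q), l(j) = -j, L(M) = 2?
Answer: -1/(81335*(36765 - sqrt(-6 + 179*sqrt(179)))) ≈ -3.3486e-10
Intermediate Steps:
W(q, k) = 2 + k (W(q, k) = k + 2 = 2 + k)
P(p) = p**(3/2)
V(Y, a) = sqrt(-6 + Y**(3/2)) (V(Y, a) = sqrt((2 - 8) + Y**(3/2)) = sqrt(-6 + Y**(3/2)))
1/((-36765 + V(179, l(5)))*81335) = 1/(-36765 + sqrt(-6 + 179**(3/2))*81335) = (1/81335)/(-36765 + sqrt(-6 + 179*sqrt(179))) = 1/(81335*(-36765 + sqrt(-6 + 179*sqrt(179))))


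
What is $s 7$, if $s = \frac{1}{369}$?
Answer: $\frac{7}{369} \approx 0.01897$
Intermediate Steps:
$s = \frac{1}{369} \approx 0.00271$
$s 7 = \frac{1}{369} \cdot 7 = \frac{7}{369}$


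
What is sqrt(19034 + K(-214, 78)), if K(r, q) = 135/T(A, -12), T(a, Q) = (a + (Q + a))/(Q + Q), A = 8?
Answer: 4*sqrt(1139) ≈ 135.00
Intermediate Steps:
T(a, Q) = (Q + 2*a)/(2*Q) (T(a, Q) = (Q + 2*a)/((2*Q)) = (Q + 2*a)*(1/(2*Q)) = (Q + 2*a)/(2*Q))
K(r, q) = -810 (K(r, q) = 135/(((8 + (1/2)*(-12))/(-12))) = 135/((-(8 - 6)/12)) = 135/((-1/12*2)) = 135/(-1/6) = 135*(-6) = -810)
sqrt(19034 + K(-214, 78)) = sqrt(19034 - 810) = sqrt(18224) = 4*sqrt(1139)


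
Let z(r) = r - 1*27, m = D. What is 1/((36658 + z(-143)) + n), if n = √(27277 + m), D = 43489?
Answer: 18244/665651689 - √70766/1331303378 ≈ 2.7208e-5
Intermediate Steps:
m = 43489
z(r) = -27 + r (z(r) = r - 27 = -27 + r)
n = √70766 (n = √(27277 + 43489) = √70766 ≈ 266.02)
1/((36658 + z(-143)) + n) = 1/((36658 + (-27 - 143)) + √70766) = 1/((36658 - 170) + √70766) = 1/(36488 + √70766)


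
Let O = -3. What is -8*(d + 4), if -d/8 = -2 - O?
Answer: 32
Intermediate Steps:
d = -8 (d = -8*(-2 - 1*(-3)) = -8*(-2 + 3) = -8*1 = -8)
-8*(d + 4) = -8*(-8 + 4) = -8*(-4) = 32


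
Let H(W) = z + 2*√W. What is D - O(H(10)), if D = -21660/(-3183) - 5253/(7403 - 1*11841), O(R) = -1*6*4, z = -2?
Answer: 150625025/4708718 ≈ 31.989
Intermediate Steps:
H(W) = -2 + 2*√W
O(R) = -24 (O(R) = -6*4 = -24)
D = 37615793/4708718 (D = -21660*(-1/3183) - 5253/(7403 - 11841) = 7220/1061 - 5253/(-4438) = 7220/1061 - 5253*(-1/4438) = 7220/1061 + 5253/4438 = 37615793/4708718 ≈ 7.9885)
D - O(H(10)) = 37615793/4708718 - 1*(-24) = 37615793/4708718 + 24 = 150625025/4708718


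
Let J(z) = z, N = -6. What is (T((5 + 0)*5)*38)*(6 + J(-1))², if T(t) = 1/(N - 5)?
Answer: -950/11 ≈ -86.364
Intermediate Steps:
T(t) = -1/11 (T(t) = 1/(-6 - 5) = 1/(-11) = -1/11)
(T((5 + 0)*5)*38)*(6 + J(-1))² = (-1/11*38)*(6 - 1)² = -38/11*5² = -38/11*25 = -950/11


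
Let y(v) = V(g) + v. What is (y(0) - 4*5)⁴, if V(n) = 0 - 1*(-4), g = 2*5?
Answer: 65536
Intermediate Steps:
g = 10
V(n) = 4 (V(n) = 0 + 4 = 4)
y(v) = 4 + v
(y(0) - 4*5)⁴ = ((4 + 0) - 4*5)⁴ = (4 - 20)⁴ = (-16)⁴ = 65536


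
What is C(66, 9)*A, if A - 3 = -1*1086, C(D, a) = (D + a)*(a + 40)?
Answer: -3980025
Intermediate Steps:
C(D, a) = (40 + a)*(D + a) (C(D, a) = (D + a)*(40 + a) = (40 + a)*(D + a))
A = -1083 (A = 3 - 1*1086 = 3 - 1086 = -1083)
C(66, 9)*A = (9² + 40*66 + 40*9 + 66*9)*(-1083) = (81 + 2640 + 360 + 594)*(-1083) = 3675*(-1083) = -3980025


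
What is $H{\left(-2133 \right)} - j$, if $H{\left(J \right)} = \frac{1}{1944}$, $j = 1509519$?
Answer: $- \frac{2934504935}{1944} \approx -1.5095 \cdot 10^{6}$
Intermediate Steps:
$H{\left(J \right)} = \frac{1}{1944}$
$H{\left(-2133 \right)} - j = \frac{1}{1944} - 1509519 = - \frac{2934504935}{1944}$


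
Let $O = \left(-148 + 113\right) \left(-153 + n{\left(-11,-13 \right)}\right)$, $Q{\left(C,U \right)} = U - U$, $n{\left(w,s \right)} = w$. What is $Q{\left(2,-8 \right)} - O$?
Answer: $-5740$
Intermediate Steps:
$Q{\left(C,U \right)} = 0$
$O = 5740$ ($O = \left(-148 + 113\right) \left(-153 - 11\right) = \left(-35\right) \left(-164\right) = 5740$)
$Q{\left(2,-8 \right)} - O = 0 - 5740 = -5740$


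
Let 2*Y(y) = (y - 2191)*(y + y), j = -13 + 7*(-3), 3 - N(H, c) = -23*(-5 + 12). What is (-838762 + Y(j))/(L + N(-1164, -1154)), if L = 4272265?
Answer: -109016/610347 ≈ -0.17861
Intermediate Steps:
N(H, c) = 164 (N(H, c) = 3 - (-23)*(-5 + 12) = 3 - (-23)*7 = 3 - 1*(-161) = 3 + 161 = 164)
j = -34 (j = -13 - 21 = -34)
Y(y) = y*(-2191 + y) (Y(y) = ((y - 2191)*(y + y))/2 = ((-2191 + y)*(2*y))/2 = (2*y*(-2191 + y))/2 = y*(-2191 + y))
(-838762 + Y(j))/(L + N(-1164, -1154)) = (-838762 - 34*(-2191 - 34))/(4272265 + 164) = (-838762 - 34*(-2225))/4272429 = (-838762 + 75650)*(1/4272429) = -763112*1/4272429 = -109016/610347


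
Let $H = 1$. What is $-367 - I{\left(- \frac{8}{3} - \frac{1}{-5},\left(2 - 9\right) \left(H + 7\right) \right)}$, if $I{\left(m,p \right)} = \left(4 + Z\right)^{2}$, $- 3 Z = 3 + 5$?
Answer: $- \frac{3319}{9} \approx -368.78$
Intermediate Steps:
$Z = - \frac{8}{3}$ ($Z = - \frac{3 + 5}{3} = \left(- \frac{1}{3}\right) 8 = - \frac{8}{3} \approx -2.6667$)
$I{\left(m,p \right)} = \frac{16}{9}$ ($I{\left(m,p \right)} = \left(4 - \frac{8}{3}\right)^{2} = \left(\frac{4}{3}\right)^{2} = \frac{16}{9}$)
$-367 - I{\left(- \frac{8}{3} - \frac{1}{-5},\left(2 - 9\right) \left(H + 7\right) \right)} = -367 - \frac{16}{9} = - \frac{3319}{9}$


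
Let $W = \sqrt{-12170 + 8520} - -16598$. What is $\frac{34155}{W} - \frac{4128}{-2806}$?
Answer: $\frac{25259140969}{7157826803} - \frac{6325 i \sqrt{146}}{10203602} \approx 3.5289 - 0.00749 i$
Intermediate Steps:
$W = 16598 + 5 i \sqrt{146}$ ($W = \sqrt{-3650} + 16598 = 5 i \sqrt{146} + 16598 = 16598 + 5 i \sqrt{146} \approx 16598.0 + 60.415 i$)
$\frac{34155}{W} - \frac{4128}{-2806} = \frac{34155}{16598 + 5 i \sqrt{146}} - \frac{4128}{-2806} = \frac{34155}{16598 + 5 i \sqrt{146}} - - \frac{2064}{1403} = \frac{34155}{16598 + 5 i \sqrt{146}} + \frac{2064}{1403} = \frac{2064}{1403} + \frac{34155}{16598 + 5 i \sqrt{146}}$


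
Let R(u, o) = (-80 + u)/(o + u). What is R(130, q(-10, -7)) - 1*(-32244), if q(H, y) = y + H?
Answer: 3643622/113 ≈ 32244.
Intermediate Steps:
q(H, y) = H + y
R(u, o) = (-80 + u)/(o + u)
R(130, q(-10, -7)) - 1*(-32244) = (-80 + 130)/((-10 - 7) + 130) - 1*(-32244) = 50/(-17 + 130) + 32244 = 50/113 + 32244 = 3643622/113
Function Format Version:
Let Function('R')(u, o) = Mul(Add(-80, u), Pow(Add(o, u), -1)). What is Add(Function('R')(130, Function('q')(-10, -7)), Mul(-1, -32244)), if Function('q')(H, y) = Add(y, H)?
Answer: Rational(3643622, 113) ≈ 32244.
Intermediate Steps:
Function('q')(H, y) = Add(H, y)
Function('R')(u, o) = Mul(Pow(Add(o, u), -1), Add(-80, u))
Add(Function('R')(130, Function('q')(-10, -7)), Mul(-1, -32244)) = Add(Mul(Pow(Add(Add(-10, -7), 130), -1), Add(-80, 130)), Mul(-1, -32244)) = Add(Mul(Pow(Add(-17, 130), -1), 50), 32244) = Add(Mul(Pow(113, -1), 50), 32244) = Add(Mul(Rational(1, 113), 50), 32244) = Add(Rational(50, 113), 32244) = Rational(3643622, 113)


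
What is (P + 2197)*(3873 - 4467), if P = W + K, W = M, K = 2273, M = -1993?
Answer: -1471338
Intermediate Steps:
W = -1993
P = 280 (P = -1993 + 2273 = 280)
(P + 2197)*(3873 - 4467) = (280 + 2197)*(3873 - 4467) = 2477*(-594) = -1471338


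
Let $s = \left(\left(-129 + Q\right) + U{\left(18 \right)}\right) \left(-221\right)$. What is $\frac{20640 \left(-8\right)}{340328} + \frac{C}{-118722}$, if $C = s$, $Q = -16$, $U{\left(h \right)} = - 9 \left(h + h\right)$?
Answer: $- \frac{6859754189}{5050552602} \approx -1.3582$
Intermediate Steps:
$U{\left(h \right)} = - 18 h$ ($U{\left(h \right)} = - 9 \cdot 2 h = - 18 h$)
$s = 103649$ ($s = \left(\left(-129 - 16\right) - 324\right) \left(-221\right) = \left(-145 - 324\right) \left(-221\right) = \left(-469\right) \left(-221\right) = 103649$)
$C = 103649$
$\frac{20640 \left(-8\right)}{340328} + \frac{C}{-118722} = \frac{20640 \left(-8\right)}{340328} + \frac{103649}{-118722} = \left(-165120\right) \frac{1}{340328} + 103649 \left(- \frac{1}{118722}\right) = - \frac{20640}{42541} - \frac{103649}{118722} = - \frac{6859754189}{5050552602}$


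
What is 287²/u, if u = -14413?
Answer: -11767/2059 ≈ -5.7149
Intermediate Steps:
287²/u = 287²/(-14413) = 82369*(-1/14413) = -11767/2059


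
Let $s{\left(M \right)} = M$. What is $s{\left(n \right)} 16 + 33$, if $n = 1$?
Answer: $49$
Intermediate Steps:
$s{\left(n \right)} 16 + 33 = 1 \cdot 16 + 33 = 16 + 33 = 49$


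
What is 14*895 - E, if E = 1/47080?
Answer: 589912399/47080 ≈ 12530.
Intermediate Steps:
E = 1/47080 ≈ 2.1240e-5
14*895 - E = 14*895 - 1*1/47080 = 12530 - 1/47080 = 589912399/47080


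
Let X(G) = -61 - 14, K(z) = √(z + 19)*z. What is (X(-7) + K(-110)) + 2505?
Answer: 2430 - 110*I*√91 ≈ 2430.0 - 1049.3*I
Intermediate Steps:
K(z) = z*√(19 + z) (K(z) = √(19 + z)*z = z*√(19 + z))
X(G) = -75
(X(-7) + K(-110)) + 2505 = (-75 - 110*√(19 - 110)) + 2505 = (-75 - 110*I*√91) + 2505 = 2430 - 110*I*√91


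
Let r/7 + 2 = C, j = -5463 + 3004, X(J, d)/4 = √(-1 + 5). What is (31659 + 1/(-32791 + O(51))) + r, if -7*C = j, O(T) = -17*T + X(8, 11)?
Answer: 1147599599/33650 ≈ 34104.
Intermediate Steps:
X(J, d) = 8 (X(J, d) = 4*√(-1 + 5) = 4*√4 = 4*2 = 8)
O(T) = 8 - 17*T (O(T) = -17*T + 8 = 8 - 17*T)
j = -2459
C = 2459/7 (C = -⅐*(-2459) = 2459/7 ≈ 351.29)
r = 2445 (r = -14 + 7*(2459/7) = -14 + 2459 = 2445)
(31659 + 1/(-32791 + O(51))) + r = (31659 + 1/(-32791 + (8 - 17*51))) + 2445 = (31659 + 1/(-32791 + (8 - 867))) + 2445 = (31659 + 1/(-32791 - 859)) + 2445 = (31659 + 1/(-33650)) + 2445 = (31659 - 1/33650) + 2445 = 1065325349/33650 + 2445 = 1147599599/33650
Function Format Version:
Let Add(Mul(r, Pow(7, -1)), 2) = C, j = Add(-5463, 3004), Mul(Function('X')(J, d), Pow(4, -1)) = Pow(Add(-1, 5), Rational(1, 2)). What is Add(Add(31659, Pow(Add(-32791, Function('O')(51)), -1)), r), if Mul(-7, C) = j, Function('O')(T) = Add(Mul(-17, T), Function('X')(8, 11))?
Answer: Rational(1147599599, 33650) ≈ 34104.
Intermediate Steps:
Function('X')(J, d) = 8 (Function('X')(J, d) = Mul(4, Pow(Add(-1, 5), Rational(1, 2))) = Mul(4, Pow(4, Rational(1, 2))) = Mul(4, 2) = 8)
Function('O')(T) = Add(8, Mul(-17, T)) (Function('O')(T) = Add(Mul(-17, T), 8) = Add(8, Mul(-17, T)))
j = -2459
C = Rational(2459, 7) (C = Mul(Rational(-1, 7), -2459) = Rational(2459, 7) ≈ 351.29)
r = 2445 (r = Add(-14, Mul(7, Rational(2459, 7))) = Add(-14, 2459) = 2445)
Add(Add(31659, Pow(Add(-32791, Function('O')(51)), -1)), r) = Add(Add(31659, Pow(Add(-32791, Add(8, Mul(-17, 51))), -1)), 2445) = Add(Add(31659, Pow(Add(-32791, Add(8, -867)), -1)), 2445) = Add(Add(31659, Pow(Add(-32791, -859), -1)), 2445) = Add(Add(31659, Pow(-33650, -1)), 2445) = Add(Add(31659, Rational(-1, 33650)), 2445) = Add(Rational(1065325349, 33650), 2445) = Rational(1147599599, 33650)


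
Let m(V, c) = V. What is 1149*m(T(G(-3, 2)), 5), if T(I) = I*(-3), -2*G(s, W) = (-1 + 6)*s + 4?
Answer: -37917/2 ≈ -18959.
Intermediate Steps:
G(s, W) = -2 - 5*s/2 (G(s, W) = -((-1 + 6)*s + 4)/2 = -(5*s + 4)/2 = -(4 + 5*s)/2 = -2 - 5*s/2)
T(I) = -3*I
1149*m(T(G(-3, 2)), 5) = 1149*(-3*(-2 - 5/2*(-3))) = 1149*(-3*(-2 + 15/2)) = 1149*(-3*11/2) = 1149*(-33/2) = -37917/2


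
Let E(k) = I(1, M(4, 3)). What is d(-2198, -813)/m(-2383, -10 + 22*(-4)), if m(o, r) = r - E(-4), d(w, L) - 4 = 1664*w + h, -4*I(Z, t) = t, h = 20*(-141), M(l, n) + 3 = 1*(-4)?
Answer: 4880384/133 ≈ 36695.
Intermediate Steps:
M(l, n) = -7 (M(l, n) = -3 + 1*(-4) = -3 - 4 = -7)
h = -2820
I(Z, t) = -t/4
E(k) = 7/4 (E(k) = -1/4*(-7) = 7/4)
d(w, L) = -2816 + 1664*w (d(w, L) = 4 + (1664*w - 2820) = 4 + (-2820 + 1664*w) = -2816 + 1664*w)
m(o, r) = -7/4 + r (m(o, r) = r - 1*7/4 = r - 7/4 = -7/4 + r)
d(-2198, -813)/m(-2383, -10 + 22*(-4)) = (-2816 + 1664*(-2198))/(-7/4 + (-10 + 22*(-4))) = (-2816 - 3657472)/(-7/4 + (-10 - 88)) = -3660288/(-7/4 - 98) = -3660288/(-399/4) = -3660288*(-4/399) = 4880384/133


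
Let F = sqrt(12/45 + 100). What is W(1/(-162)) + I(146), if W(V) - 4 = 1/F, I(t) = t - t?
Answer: 4 + sqrt(1410)/376 ≈ 4.0999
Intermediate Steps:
F = 4*sqrt(1410)/15 (F = sqrt(12*(1/45) + 100) = sqrt(4/15 + 100) = sqrt(1504/15) = 4*sqrt(1410)/15 ≈ 10.013)
I(t) = 0
W(V) = 4 + sqrt(1410)/376 (W(V) = 4 + 1/(4*sqrt(1410)/15) = 4 + sqrt(1410)/376)
W(1/(-162)) + I(146) = (4 + sqrt(1410)/376) + 0 = 4 + sqrt(1410)/376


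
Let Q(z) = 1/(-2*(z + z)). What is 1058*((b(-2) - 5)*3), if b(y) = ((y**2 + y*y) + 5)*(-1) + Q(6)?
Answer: -229057/4 ≈ -57264.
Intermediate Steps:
Q(z) = -1/(4*z) (Q(z) = 1/(-4*z) = -1/(4*z))
b(y) = -121/24 - 2*y**2 (b(y) = ((y**2 + y*y) + 5)*(-1) - 1/4/6 = ((y**2 + y**2) + 5)*(-1) - 1/4*1/6 = (2*y**2 + 5)*(-1) - 1/24 = (5 + 2*y**2)*(-1) - 1/24 = (-5 - 2*y**2) - 1/24 = -121/24 - 2*y**2)
1058*((b(-2) - 5)*3) = 1058*(((-121/24 - 2*(-2)**2) - 5)*3) = 1058*(((-121/24 - 2*4) - 5)*3) = 1058*(((-121/24 - 8) - 5)*3) = 1058*((-313/24 - 5)*3) = 1058*(-433/24*3) = 1058*(-433/8) = -229057/4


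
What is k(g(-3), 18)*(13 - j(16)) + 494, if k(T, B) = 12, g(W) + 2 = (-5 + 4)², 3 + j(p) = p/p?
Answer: 674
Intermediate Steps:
j(p) = -2 (j(p) = -3 + p/p = -3 + 1 = -2)
g(W) = -1 (g(W) = -2 + (-5 + 4)² = -2 + (-1)² = -2 + 1 = -1)
k(g(-3), 18)*(13 - j(16)) + 494 = 12*(13 - 1*(-2)) + 494 = 12*(13 + 2) + 494 = 12*15 + 494 = 180 + 494 = 674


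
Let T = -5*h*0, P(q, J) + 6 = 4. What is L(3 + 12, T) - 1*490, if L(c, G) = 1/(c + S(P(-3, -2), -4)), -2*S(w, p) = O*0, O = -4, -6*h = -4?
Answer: -7349/15 ≈ -489.93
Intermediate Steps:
h = ⅔ (h = -⅙*(-4) = ⅔ ≈ 0.66667)
P(q, J) = -2 (P(q, J) = -6 + 4 = -2)
S(w, p) = 0 (S(w, p) = -(-2)*0 = -½*0 = 0)
T = 0 (T = -5*⅔*0 = -10/3*0 = 0)
L(c, G) = 1/c (L(c, G) = 1/(c + 0) = 1/c)
L(3 + 12, T) - 1*490 = 1/(3 + 12) - 1*490 = 1/15 - 490 = -7349/15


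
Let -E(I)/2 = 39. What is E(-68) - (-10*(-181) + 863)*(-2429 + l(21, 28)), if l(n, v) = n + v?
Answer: 6361662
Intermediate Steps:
E(I) = -78 (E(I) = -2*39 = -78)
E(-68) - (-10*(-181) + 863)*(-2429 + l(21, 28)) = -78 - (-10*(-181) + 863)*(-2429 + (21 + 28)) = -78 - (1810 + 863)*(-2429 + 49) = -78 - 2673*(-2380) = -78 - 1*(-6361740) = -78 + 6361740 = 6361662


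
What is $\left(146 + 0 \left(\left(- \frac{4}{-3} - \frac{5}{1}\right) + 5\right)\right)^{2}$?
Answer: $21316$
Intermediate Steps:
$\left(146 + 0 \left(\left(- \frac{4}{-3} - \frac{5}{1}\right) + 5\right)\right)^{2} = \left(146 + 0 \left(\left(\left(-4\right) \left(- \frac{1}{3}\right) - 5\right) + 5\right)\right)^{2} = \left(146 + 0 \left(\left(\frac{4}{3} - 5\right) + 5\right)\right)^{2} = \left(146 + 0 \left(- \frac{11}{3} + 5\right)\right)^{2} = \left(146 + 0 \cdot \frac{4}{3}\right)^{2} = \left(146 + 0\right)^{2} = 146^{2} = 21316$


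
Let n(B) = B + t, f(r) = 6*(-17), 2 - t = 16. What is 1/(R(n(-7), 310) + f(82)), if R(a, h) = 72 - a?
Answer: -⅑ ≈ -0.11111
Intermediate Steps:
t = -14 (t = 2 - 1*16 = 2 - 16 = -14)
f(r) = -102
n(B) = -14 + B (n(B) = B - 14 = -14 + B)
1/(R(n(-7), 310) + f(82)) = 1/((72 - (-14 - 7)) - 102) = 1/((72 - 1*(-21)) - 102) = 1/((72 + 21) - 102) = 1/(93 - 102) = 1/(-9) = -⅑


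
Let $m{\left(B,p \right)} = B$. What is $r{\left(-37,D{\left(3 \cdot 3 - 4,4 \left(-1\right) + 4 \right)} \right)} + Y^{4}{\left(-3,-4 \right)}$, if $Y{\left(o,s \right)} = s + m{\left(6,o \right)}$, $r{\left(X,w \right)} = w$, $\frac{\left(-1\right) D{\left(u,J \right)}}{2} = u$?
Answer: $6$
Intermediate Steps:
$D{\left(u,J \right)} = - 2 u$
$Y{\left(o,s \right)} = 6 + s$ ($Y{\left(o,s \right)} = s + 6 = 6 + s$)
$r{\left(-37,D{\left(3 \cdot 3 - 4,4 \left(-1\right) + 4 \right)} \right)} + Y^{4}{\left(-3,-4 \right)} = - 2 \left(3 \cdot 3 - 4\right) + \left(6 - 4\right)^{4} = - 2 \left(9 - 4\right) + 2^{4} = \left(-2\right) 5 + 16 = -10 + 16 = 6$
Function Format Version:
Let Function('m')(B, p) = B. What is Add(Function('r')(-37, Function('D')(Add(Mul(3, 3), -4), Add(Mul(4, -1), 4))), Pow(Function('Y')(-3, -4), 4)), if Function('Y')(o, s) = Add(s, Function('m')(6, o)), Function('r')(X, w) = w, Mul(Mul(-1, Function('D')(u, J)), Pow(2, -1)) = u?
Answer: 6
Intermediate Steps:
Function('D')(u, J) = Mul(-2, u)
Function('Y')(o, s) = Add(6, s) (Function('Y')(o, s) = Add(s, 6) = Add(6, s))
Add(Function('r')(-37, Function('D')(Add(Mul(3, 3), -4), Add(Mul(4, -1), 4))), Pow(Function('Y')(-3, -4), 4)) = Add(Mul(-2, Add(Mul(3, 3), -4)), Pow(Add(6, -4), 4)) = Add(Mul(-2, Add(9, -4)), Pow(2, 4)) = Add(Mul(-2, 5), 16) = Add(-10, 16) = 6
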